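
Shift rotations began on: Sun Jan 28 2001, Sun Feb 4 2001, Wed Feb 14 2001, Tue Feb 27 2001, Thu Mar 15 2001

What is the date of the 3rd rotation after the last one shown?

Sun May 20 2001

The spacing grows by 3 each time: 7, 10, 13, 16 days.
Next gap: 19 days. Thu Mar 15 2001 + 19 days = Tue Apr 3 2001.
Next gap: 22 days. Tue Apr 3 2001 + 22 days = Wed Apr 25 2001.
Next gap: 25 days. Wed Apr 25 2001 + 25 days = Sun May 20 2001.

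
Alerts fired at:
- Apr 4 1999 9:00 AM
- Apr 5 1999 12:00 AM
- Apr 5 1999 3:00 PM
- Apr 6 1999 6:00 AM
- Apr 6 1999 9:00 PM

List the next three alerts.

Gaps: 15, 15, 15, 15 hours — each event is 15 hours after the previous one.
Apr 6 1999 9:00 PM + 15 h = Apr 7 1999 12:00 PM.
Apr 7 1999 12:00 PM + 15 h = Apr 8 1999 3:00 AM.
Apr 8 1999 3:00 AM + 15 h = Apr 8 1999 6:00 PM.

Apr 7 1999 12:00 PM, Apr 8 1999 3:00 AM, Apr 8 1999 6:00 PM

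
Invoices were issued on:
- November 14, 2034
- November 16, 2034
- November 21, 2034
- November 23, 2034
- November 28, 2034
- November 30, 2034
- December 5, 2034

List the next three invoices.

December 7, 2034; December 12, 2034; December 14, 2034

Every event lands on a Tuesday or Thursday (gaps cycle 2, 5, 2, 5, 2, 5).
So the schedule is: every Tuesday and Thursday.
The following Thursday is December 7, 2034.
The following Tuesday is December 12, 2034.
The following Thursday is December 14, 2034.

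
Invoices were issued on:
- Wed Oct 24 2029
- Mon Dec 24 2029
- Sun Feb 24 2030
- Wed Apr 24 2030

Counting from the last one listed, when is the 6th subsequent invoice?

Thu Apr 24 2031

Gaps: 61, 62, 59 days — not constant. Every event is on the 24th of the month.
Pattern: the 24th of every 2 months.
Next: June 2030 → Mon Jun 24 2030.
August 2030: Sat Aug 24 2030.
Next: October 2030 → Thu Oct 24 2030.
Next: December 2030 → Tue Dec 24 2030.
February 2031: Mon Feb 24 2031.
April 2031: Thu Apr 24 2031.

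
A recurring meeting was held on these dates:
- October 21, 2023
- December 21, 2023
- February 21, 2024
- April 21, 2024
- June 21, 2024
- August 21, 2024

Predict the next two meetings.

October 21, 2024; December 21, 2024

Gaps: 61, 62, 60, 61, 61 days — not constant. Every event is on the 21st of the month.
Pattern: the 21st of every 2 months.
Next: October 2024 → October 21, 2024.
December 2024: December 21, 2024.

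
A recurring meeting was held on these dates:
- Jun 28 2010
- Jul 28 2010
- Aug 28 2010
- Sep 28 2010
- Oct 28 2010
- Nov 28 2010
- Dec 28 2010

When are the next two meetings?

Jan 28 2011, Feb 28 2011

Each date is the 28th; the gaps (30, 31, 31, 30, 31, 30) track the month lengths.
The rule is the 28th of each month.
January 2011: Jan 28 2011.
Next: February 2011 → Feb 28 2011.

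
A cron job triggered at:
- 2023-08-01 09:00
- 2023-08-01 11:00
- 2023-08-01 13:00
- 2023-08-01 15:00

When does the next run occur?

2023-08-01 17:00

Spacing: 2, 2, 2 h — constant 2 h.
2023-08-01 15:00 + 2 h = 2023-08-01 17:00.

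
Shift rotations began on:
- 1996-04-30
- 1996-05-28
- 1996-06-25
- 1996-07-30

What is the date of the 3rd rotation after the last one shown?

All Tuesdays; the gaps (28, 28, 35) vary with month length.
This is the last Tuesday of each month.
August 1996 ends with Tuesday 1996-08-27.
Last Tuesday of September 1996: 1996-09-24.
October 1996 ends with Tuesday 1996-10-29.

1996-10-29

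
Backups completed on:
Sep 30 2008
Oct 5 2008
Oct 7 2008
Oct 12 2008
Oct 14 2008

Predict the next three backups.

Oct 19 2008, Oct 21 2008, Oct 26 2008

Every event lands on a Tuesday or Sunday (gaps cycle 5, 2, 5, 2).
So the schedule is: every Tuesday and Sunday.
Next Sunday: Oct 19 2008.
The following Tuesday is Oct 21 2008.
Next Sunday: Oct 26 2008.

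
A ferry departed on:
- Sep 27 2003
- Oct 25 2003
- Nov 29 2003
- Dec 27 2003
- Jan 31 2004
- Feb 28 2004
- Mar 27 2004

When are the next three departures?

Apr 24 2004, May 29 2004, Jun 26 2004

Every date is a Saturday; gaps 28, 35, 28, 35, 28, 28 days.
Each is the last Saturday of its month (at least one falls on the 29th or later, ruling out '4th Saturday').
April 2004 ends with Saturday Apr 24 2004.
May 2004 ends with Saturday May 29 2004.
June 2004 ends with Saturday Jun 26 2004.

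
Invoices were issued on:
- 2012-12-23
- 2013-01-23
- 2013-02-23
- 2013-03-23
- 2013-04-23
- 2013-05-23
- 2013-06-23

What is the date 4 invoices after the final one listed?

The day-of-month is always 23 (31, 31, 28, 31, 30, 31 days between events).
So this recurs on the 23rd of each month.
July 2013: 2013-07-23.
Next: August 2013 → 2013-08-23.
September 2013: 2013-09-23.
October 2013: 2013-10-23.

2013-10-23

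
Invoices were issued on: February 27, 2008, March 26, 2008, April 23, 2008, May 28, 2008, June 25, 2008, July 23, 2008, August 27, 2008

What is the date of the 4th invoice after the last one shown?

December 24, 2008

Gaps: 28, 28, 35, 28, 28, 35 days — a mix of 28 and 35. Every date is a Wednesday.
Each is the 4th Wednesday of its month.
4th Wednesday of September 2008: September 24, 2008.
October 2008 — 4th Wednesday is October 22, 2008.
4th Wednesday of November 2008: November 26, 2008.
4th Wednesday of December 2008: December 24, 2008.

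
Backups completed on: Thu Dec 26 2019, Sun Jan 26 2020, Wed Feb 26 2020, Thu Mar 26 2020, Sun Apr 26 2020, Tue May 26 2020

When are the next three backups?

The day-of-month is always 26 (31, 31, 29, 31, 30 days between events).
So this recurs on the 26th of each month.
Next: June 2020 → Fri Jun 26 2020.
July 2020: Sun Jul 26 2020.
August 2020: Wed Aug 26 2020.

Fri Jun 26 2020, Sun Jul 26 2020, Wed Aug 26 2020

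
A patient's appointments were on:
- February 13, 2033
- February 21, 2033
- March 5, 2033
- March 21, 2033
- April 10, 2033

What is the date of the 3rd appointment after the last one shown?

Gaps: 8, 12, 16, 20 days — each gap is 4 larger than the previous one.
Next gap: 24 days. April 10, 2033 + 24 days = May 4, 2033.
Next gap: 28 days. May 4, 2033 + 28 days = June 1, 2033.
Next gap: 32 days. June 1, 2033 + 32 days = July 3, 2033.

July 3, 2033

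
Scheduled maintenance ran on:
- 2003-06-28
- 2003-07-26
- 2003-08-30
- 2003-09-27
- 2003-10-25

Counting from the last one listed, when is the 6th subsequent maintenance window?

These are Saturdays with 28, 35, 28, 28-day gaps.
Each is the final Saturday of its month — 2003-08-30 is past the 28th, so '4th Saturday' doesn't fit.
Last Saturday of November 2003: 2003-11-29.
December 2003 ends with Saturday 2003-12-27.
January 2004 ends with Saturday 2004-01-31.
February 2004 ends with Saturday 2004-02-28.
Last Saturday of March 2004: 2004-03-27.
April 2004 ends with Saturday 2004-04-24.

2004-04-24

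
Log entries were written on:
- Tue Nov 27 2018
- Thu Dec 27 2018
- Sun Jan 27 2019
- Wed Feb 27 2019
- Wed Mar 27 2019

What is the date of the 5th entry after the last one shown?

The day-of-month is always 27 (30, 31, 31, 28 days between events).
So this recurs on the 27th of each month.
April 2019: Sat Apr 27 2019.
Next: May 2019 → Mon May 27 2019.
Next: June 2019 → Thu Jun 27 2019.
July 2019: Sat Jul 27 2019.
Next: August 2019 → Tue Aug 27 2019.

Tue Aug 27 2019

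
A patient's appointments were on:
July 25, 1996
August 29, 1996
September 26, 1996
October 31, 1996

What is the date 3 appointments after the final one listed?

January 30, 1997

All Thursdays; the gaps (35, 28, 35) vary with month length.
This is the last Thursday of each month.
November 1996 ends with Thursday November 28, 1996.
Last Thursday of December 1996: December 26, 1996.
January 1997 ends with Thursday January 30, 1997.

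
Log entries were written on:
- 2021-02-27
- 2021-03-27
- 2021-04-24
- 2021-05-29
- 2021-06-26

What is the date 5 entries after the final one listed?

Every date is a Saturday; gaps 28, 28, 35, 28 days.
Each is the last Saturday of its month (at least one falls on the 29th or later, ruling out '4th Saturday').
July 2021 ends with Saturday 2021-07-31.
Last Saturday of August 2021: 2021-08-28.
September 2021 ends with Saturday 2021-09-25.
Last Saturday of October 2021: 2021-10-30.
Last Saturday of November 2021: 2021-11-27.

2021-11-27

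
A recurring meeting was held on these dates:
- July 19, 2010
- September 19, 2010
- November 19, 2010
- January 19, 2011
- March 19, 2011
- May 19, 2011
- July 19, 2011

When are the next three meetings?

The day-of-month is always 19 (62, 61, 61, 59, 61, 61 days between events).
So this recurs on the 19th of every 2 months.
Next: September 2011 → September 19, 2011.
Next: November 2011 → November 19, 2011.
January 2012: January 19, 2012.

September 19, 2011; November 19, 2011; January 19, 2012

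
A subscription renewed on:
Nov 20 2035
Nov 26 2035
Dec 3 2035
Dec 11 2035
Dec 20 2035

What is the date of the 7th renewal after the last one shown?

Intervals are 6, 7, 8, 9 days — an arithmetic progression with common difference 1.
Next gap: 10 days. Dec 20 2035 + 10 days = Dec 30 2035.
Next gap: 11 days. Dec 30 2035 + 11 days = Jan 10 2036.
Next gap: 12 days. Jan 10 2036 + 12 days = Jan 22 2036.
Next gap: 13 days. Jan 22 2036 + 13 days = Feb 4 2036.
Next gap: 14 days. Feb 4 2036 + 14 days = Feb 18 2036.
Next gap: 15 days. Feb 18 2036 + 15 days = Mar 4 2036.
Next gap: 16 days. Mar 4 2036 + 16 days = Mar 20 2036.

Mar 20 2036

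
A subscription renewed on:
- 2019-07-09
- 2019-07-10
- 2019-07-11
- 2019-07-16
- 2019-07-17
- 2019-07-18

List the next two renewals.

2019-07-23, 2019-07-24

Gaps: 1, 1, 5, 1, 1 days — not constant, but cyclic with period 3.
The events fall on every Tuesday, Wednesday and Thursday.
Next Tuesday: 2019-07-23.
The following Wednesday is 2019-07-24.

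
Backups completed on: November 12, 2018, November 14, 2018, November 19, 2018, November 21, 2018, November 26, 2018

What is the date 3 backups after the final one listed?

December 5, 2018

Every event lands on a Monday or Wednesday (gaps cycle 2, 5, 2, 5).
So the schedule is: every Monday and Wednesday.
The following Wednesday is November 28, 2018.
The following Monday is December 3, 2018.
Next Wednesday: December 5, 2018.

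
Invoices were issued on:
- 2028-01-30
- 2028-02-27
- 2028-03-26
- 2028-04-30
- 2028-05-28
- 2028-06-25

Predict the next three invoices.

These are Sundays with 28, 28, 35, 28, 28-day gaps.
Each is the final Sunday of its month — 2028-01-30 is past the 28th, so '4th Sunday' doesn't fit.
July 2028 ends with Sunday 2028-07-30.
Last Sunday of August 2028: 2028-08-27.
Last Sunday of September 2028: 2028-09-24.

2028-07-30, 2028-08-27, 2028-09-24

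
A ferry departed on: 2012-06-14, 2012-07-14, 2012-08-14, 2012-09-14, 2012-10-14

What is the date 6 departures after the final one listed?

2013-04-14

The day-of-month is always 14 (30, 31, 31, 30 days between events).
So this recurs on the 14th of each month.
November 2012: 2012-11-14.
Next: December 2012 → 2012-12-14.
January 2013: 2013-01-14.
Next: February 2013 → 2013-02-14.
March 2013: 2013-03-14.
April 2013: 2013-04-14.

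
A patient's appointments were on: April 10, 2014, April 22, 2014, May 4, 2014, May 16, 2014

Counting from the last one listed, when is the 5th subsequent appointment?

July 15, 2014

Gaps between consecutive events: 12, 12, 12 days — a constant 12-day interval.
May 16, 2014 + 12 days = May 28, 2014.
May 28, 2014 + 12 days = June 9, 2014.
June 9, 2014 + 12 days = June 21, 2014.
June 21, 2014 + 12 days = July 3, 2014.
July 3, 2014 + 12 days = July 15, 2014.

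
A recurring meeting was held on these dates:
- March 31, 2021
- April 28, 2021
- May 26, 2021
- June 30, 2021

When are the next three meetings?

All Wednesdays; the gaps (28, 28, 35) vary with month length.
This is the last Wednesday of each month.
Last Wednesday of July 2021: July 28, 2021.
Last Wednesday of August 2021: August 25, 2021.
Last Wednesday of September 2021: September 29, 2021.

July 28, 2021; August 25, 2021; September 29, 2021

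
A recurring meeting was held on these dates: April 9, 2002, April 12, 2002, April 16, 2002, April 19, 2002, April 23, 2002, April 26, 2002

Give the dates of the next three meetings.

Gaps: 3, 4, 3, 4, 3 days — not constant, but cyclic with period 2.
The events fall on every Tuesday and Friday.
The following Tuesday is April 30, 2002.
The following Friday is May 3, 2002.
Next Tuesday: May 7, 2002.

April 30, 2002; May 3, 2002; May 7, 2002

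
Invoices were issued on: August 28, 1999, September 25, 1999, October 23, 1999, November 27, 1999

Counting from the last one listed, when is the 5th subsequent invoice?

April 22, 2000

These are Saturdays at 28- or 35-day spacing (28, 28, 35).
The pattern: 4th Saturday of the month.
December 1999 — 4th Saturday is December 25, 1999.
4th Saturday of January 2000: January 22, 2000.
4th Saturday of February 2000: February 26, 2000.
4th Saturday of March 2000: March 25, 2000.
4th Saturday of April 2000: April 22, 2000.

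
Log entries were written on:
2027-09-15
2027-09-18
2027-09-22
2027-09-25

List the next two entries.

2027-09-29, 2027-10-02

Every event lands on a Wednesday or Saturday (gaps cycle 3, 4, 3).
So the schedule is: every Wednesday and Saturday.
The following Wednesday is 2027-09-29.
Next Saturday: 2027-10-02.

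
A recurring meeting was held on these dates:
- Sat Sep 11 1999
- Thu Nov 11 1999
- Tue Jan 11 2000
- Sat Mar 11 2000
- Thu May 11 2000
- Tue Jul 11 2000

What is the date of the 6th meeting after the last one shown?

Wed Jul 11 2001

Each date is the 11th; the gaps (61, 61, 60, 61, 61) track the month lengths.
The rule is the 11th of every 2 months.
Next: September 2000 → Mon Sep 11 2000.
November 2000: Sat Nov 11 2000.
Next: January 2001 → Thu Jan 11 2001.
March 2001: Sun Mar 11 2001.
May 2001: Fri May 11 2001.
Next: July 2001 → Wed Jul 11 2001.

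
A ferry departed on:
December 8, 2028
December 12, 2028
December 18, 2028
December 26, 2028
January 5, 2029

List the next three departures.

January 17, 2029; January 31, 2029; February 16, 2029

Intervals are 4, 6, 8, 10 days — an arithmetic progression with common difference 2.
Next gap: 12 days. January 5, 2029 + 12 days = January 17, 2029.
Next gap: 14 days. January 17, 2029 + 14 days = January 31, 2029.
Next gap: 16 days. January 31, 2029 + 16 days = February 16, 2029.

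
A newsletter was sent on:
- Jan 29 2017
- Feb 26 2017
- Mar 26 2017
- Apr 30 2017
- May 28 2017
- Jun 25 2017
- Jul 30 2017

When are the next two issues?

All Sundays; the gaps (28, 28, 35, 28, 28, 35) vary with month length.
This is the last Sunday of each month.
Last Sunday of August 2017: Aug 27 2017.
September 2017 ends with Sunday Sep 24 2017.

Aug 27 2017, Sep 24 2017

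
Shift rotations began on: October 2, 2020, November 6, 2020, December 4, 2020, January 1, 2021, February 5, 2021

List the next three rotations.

These are Fridays at 28- or 35-day spacing (35, 28, 28, 35).
The pattern: 1st Friday of the month.
1st Friday of March 2021: March 5, 2021.
April 2021 — 1st Friday is April 2, 2021.
May 2021 — 1st Friday is May 7, 2021.

March 5, 2021; April 2, 2021; May 7, 2021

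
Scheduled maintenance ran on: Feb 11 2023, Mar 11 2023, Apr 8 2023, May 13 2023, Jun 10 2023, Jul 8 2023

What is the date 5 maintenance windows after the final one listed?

Dec 9 2023

All dates are Saturdays, 28, 28, 35, 28, 28 days apart.
Specifically, the 2nd Saturday of each month.
August 2023 — 2nd Saturday is Aug 12 2023.
September 2023 — 2nd Saturday is Sep 9 2023.
2nd Saturday of October 2023: Oct 14 2023.
November 2023 — 2nd Saturday is Nov 11 2023.
2nd Saturday of December 2023: Dec 9 2023.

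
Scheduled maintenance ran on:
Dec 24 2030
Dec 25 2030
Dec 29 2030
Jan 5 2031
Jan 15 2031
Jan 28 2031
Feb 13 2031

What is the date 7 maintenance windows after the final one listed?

Aug 28 2031

The spacing grows by 3 each time: 1, 4, 7, 10, 13, 16 days.
Next gap: 19 days. Feb 13 2031 + 19 days = Mar 4 2031.
Next gap: 22 days. Mar 4 2031 + 22 days = Mar 26 2031.
Next gap: 25 days. Mar 26 2031 + 25 days = Apr 20 2031.
Next gap: 28 days. Apr 20 2031 + 28 days = May 18 2031.
Next gap: 31 days. May 18 2031 + 31 days = Jun 18 2031.
Next gap: 34 days. Jun 18 2031 + 34 days = Jul 22 2031.
Next gap: 37 days. Jul 22 2031 + 37 days = Aug 28 2031.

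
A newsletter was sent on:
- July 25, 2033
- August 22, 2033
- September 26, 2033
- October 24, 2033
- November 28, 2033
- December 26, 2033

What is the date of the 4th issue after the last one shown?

April 24, 2034

These are Mondays at 28- or 35-day spacing (28, 35, 28, 35, 28).
The pattern: 4th Monday of the month.
January 2034 — 4th Monday is January 23, 2034.
4th Monday of February 2034: February 27, 2034.
March 2034 — 4th Monday is March 27, 2034.
4th Monday of April 2034: April 24, 2034.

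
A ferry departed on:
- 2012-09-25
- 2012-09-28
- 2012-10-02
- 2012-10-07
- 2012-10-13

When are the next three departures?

The spacing grows by 1 each time: 3, 4, 5, 6 days.
Next gap: 7 days. 2012-10-13 + 7 days = 2012-10-20.
Next gap: 8 days. 2012-10-20 + 8 days = 2012-10-28.
Next gap: 9 days. 2012-10-28 + 9 days = 2012-11-06.

2012-10-20, 2012-10-28, 2012-11-06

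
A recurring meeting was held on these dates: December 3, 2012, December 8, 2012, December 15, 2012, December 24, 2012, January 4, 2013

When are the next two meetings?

January 17, 2013; February 1, 2013

Gaps: 5, 7, 9, 11 days — each gap is 2 larger than the previous one.
Next gap: 13 days. January 4, 2013 + 13 days = January 17, 2013.
Next gap: 15 days. January 17, 2013 + 15 days = February 1, 2013.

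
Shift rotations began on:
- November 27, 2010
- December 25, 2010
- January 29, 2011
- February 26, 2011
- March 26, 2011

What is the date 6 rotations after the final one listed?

All Saturdays; the gaps (28, 35, 28, 28) vary with month length.
This is the last Saturday of each month.
Last Saturday of April 2011: April 30, 2011.
May 2011 ends with Saturday May 28, 2011.
June 2011 ends with Saturday June 25, 2011.
Last Saturday of July 2011: July 30, 2011.
Last Saturday of August 2011: August 27, 2011.
September 2011 ends with Saturday September 24, 2011.

September 24, 2011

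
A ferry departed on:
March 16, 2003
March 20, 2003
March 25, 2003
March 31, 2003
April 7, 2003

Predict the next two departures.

The spacing grows by 1 each time: 4, 5, 6, 7 days.
Next gap: 8 days. April 7, 2003 + 8 days = April 15, 2003.
Next gap: 9 days. April 15, 2003 + 9 days = April 24, 2003.

April 15, 2003; April 24, 2003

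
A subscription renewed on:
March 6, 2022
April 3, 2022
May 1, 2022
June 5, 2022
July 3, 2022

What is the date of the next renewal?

Gaps: 28, 28, 35, 28 days — a mix of 28 and 35. Every date is a Sunday.
Each is the 1st Sunday of its month.
August 2022 — 1st Sunday is August 7, 2022.

August 7, 2022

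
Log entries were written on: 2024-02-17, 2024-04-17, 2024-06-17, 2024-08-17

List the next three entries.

Gaps: 60, 61, 61 days — not constant. Every event is on the 17th of the month.
Pattern: the 17th of every 2 months.
Next: October 2024 → 2024-10-17.
Next: December 2024 → 2024-12-17.
Next: February 2025 → 2025-02-17.

2024-10-17, 2024-12-17, 2025-02-17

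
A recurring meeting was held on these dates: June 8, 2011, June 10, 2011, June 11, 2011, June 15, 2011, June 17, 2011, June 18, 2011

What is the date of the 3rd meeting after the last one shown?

June 25, 2011

Gaps: 2, 1, 4, 2, 1 days — not constant, but cyclic with period 3.
The events fall on every Wednesday, Friday and Saturday.
Next Wednesday: June 22, 2011.
Next Friday: June 24, 2011.
The following Saturday is June 25, 2011.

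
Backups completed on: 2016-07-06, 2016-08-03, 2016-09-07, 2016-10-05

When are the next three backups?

2016-11-02, 2016-12-07, 2017-01-04

Gaps: 28, 35, 28 days — a mix of 28 and 35. Every date is a Wednesday.
Each is the 1st Wednesday of its month.
November 2016 — 1st Wednesday is 2016-11-02.
1st Wednesday of December 2016: 2016-12-07.
January 2017 — 1st Wednesday is 2017-01-04.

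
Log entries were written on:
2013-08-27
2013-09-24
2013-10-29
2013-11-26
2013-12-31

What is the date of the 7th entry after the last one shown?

Every date is a Tuesday; gaps 28, 35, 28, 35 days.
Each is the last Tuesday of its month (at least one falls on the 29th or later, ruling out '4th Tuesday').
January 2014 ends with Tuesday 2014-01-28.
February 2014 ends with Tuesday 2014-02-25.
Last Tuesday of March 2014: 2014-03-25.
April 2014 ends with Tuesday 2014-04-29.
Last Tuesday of May 2014: 2014-05-27.
June 2014 ends with Tuesday 2014-06-24.
July 2014 ends with Tuesday 2014-07-29.

2014-07-29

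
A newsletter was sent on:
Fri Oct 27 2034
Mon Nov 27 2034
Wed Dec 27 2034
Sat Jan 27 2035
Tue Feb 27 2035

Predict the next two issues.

Tue Mar 27 2035, Fri Apr 27 2035

Each date is the 27th; the gaps (31, 30, 31, 31) track the month lengths.
The rule is the 27th of each month.
March 2035: Tue Mar 27 2035.
Next: April 2035 → Fri Apr 27 2035.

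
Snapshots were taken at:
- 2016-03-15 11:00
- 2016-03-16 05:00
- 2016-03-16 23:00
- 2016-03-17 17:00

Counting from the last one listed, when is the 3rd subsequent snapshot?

The interval is a steady 18 hours (18, 18, 18).
2016-03-17 17:00 + 18 h = 2016-03-18 11:00.
2016-03-18 11:00 + 18 h = 2016-03-19 05:00.
2016-03-19 05:00 + 18 h = 2016-03-19 23:00.

2016-03-19 23:00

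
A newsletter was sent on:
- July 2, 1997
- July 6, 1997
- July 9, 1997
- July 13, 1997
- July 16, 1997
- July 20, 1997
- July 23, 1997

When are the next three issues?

July 27, 1997; July 30, 1997; August 3, 1997

Gaps: 4, 3, 4, 3, 4, 3 days — not constant, but cyclic with period 2.
The events fall on every Wednesday and Sunday.
The following Sunday is July 27, 1997.
The following Wednesday is July 30, 1997.
The following Sunday is August 3, 1997.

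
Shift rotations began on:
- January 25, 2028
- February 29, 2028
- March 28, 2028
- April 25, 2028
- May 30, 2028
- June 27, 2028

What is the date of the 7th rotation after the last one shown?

All Tuesdays; the gaps (35, 28, 28, 35, 28) vary with month length.
This is the last Tuesday of each month.
July 2028 ends with Tuesday July 25, 2028.
Last Tuesday of August 2028: August 29, 2028.
September 2028 ends with Tuesday September 26, 2028.
October 2028 ends with Tuesday October 31, 2028.
Last Tuesday of November 2028: November 28, 2028.
Last Tuesday of December 2028: December 26, 2028.
January 2029 ends with Tuesday January 30, 2029.

January 30, 2029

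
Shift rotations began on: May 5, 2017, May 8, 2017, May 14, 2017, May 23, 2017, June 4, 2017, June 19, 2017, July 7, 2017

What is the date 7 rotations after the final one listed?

February 2, 2018

The spacing grows by 3 each time: 3, 6, 9, 12, 15, 18 days.
Next gap: 21 days. July 7, 2017 + 21 days = July 28, 2017.
Next gap: 24 days. July 28, 2017 + 24 days = August 21, 2017.
Next gap: 27 days. August 21, 2017 + 27 days = September 17, 2017.
Next gap: 30 days. September 17, 2017 + 30 days = October 17, 2017.
Next gap: 33 days. October 17, 2017 + 33 days = November 19, 2017.
Next gap: 36 days. November 19, 2017 + 36 days = December 25, 2017.
Next gap: 39 days. December 25, 2017 + 39 days = February 2, 2018.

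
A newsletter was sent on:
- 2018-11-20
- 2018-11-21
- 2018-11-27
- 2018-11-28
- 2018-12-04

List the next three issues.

2018-12-05, 2018-12-11, 2018-12-12

The gap pattern 1, 6, 1, 6 repeats every 2 events.
These are the Tuesdays and Wednesdays of each week.
Next Wednesday: 2018-12-05.
The following Tuesday is 2018-12-11.
The following Wednesday is 2018-12-12.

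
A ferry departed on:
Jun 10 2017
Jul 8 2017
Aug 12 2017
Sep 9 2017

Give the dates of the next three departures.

Oct 14 2017, Nov 11 2017, Dec 9 2017

All dates are Saturdays, 28, 35, 28 days apart.
Specifically, the 2nd Saturday of each month.
October 2017 — 2nd Saturday is Oct 14 2017.
2nd Saturday of November 2017: Nov 11 2017.
2nd Saturday of December 2017: Dec 9 2017.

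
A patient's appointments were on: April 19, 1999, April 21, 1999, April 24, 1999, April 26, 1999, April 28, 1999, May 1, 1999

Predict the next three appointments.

Gaps: 2, 3, 2, 2, 3 days — not constant, but cyclic with period 3.
The events fall on every Monday, Wednesday and Saturday.
Next Monday: May 3, 1999.
Next Wednesday: May 5, 1999.
The following Saturday is May 8, 1999.

May 3, 1999; May 5, 1999; May 8, 1999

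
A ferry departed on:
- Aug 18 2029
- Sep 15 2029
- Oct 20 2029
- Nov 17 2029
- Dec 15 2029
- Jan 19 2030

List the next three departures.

Gaps: 28, 35, 28, 28, 35 days — a mix of 28 and 35. Every date is a Saturday.
Each is the 3rd Saturday of its month.
February 2030 — 3rd Saturday is Feb 16 2030.
3rd Saturday of March 2030: Mar 16 2030.
April 2030 — 3rd Saturday is Apr 20 2030.

Feb 16 2030, Mar 16 2030, Apr 20 2030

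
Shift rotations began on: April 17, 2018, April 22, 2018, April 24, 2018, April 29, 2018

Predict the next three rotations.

May 1, 2018; May 6, 2018; May 8, 2018

Every event lands on a Tuesday or Sunday (gaps cycle 5, 2, 5).
So the schedule is: every Tuesday and Sunday.
Next Tuesday: May 1, 2018.
Next Sunday: May 6, 2018.
Next Tuesday: May 8, 2018.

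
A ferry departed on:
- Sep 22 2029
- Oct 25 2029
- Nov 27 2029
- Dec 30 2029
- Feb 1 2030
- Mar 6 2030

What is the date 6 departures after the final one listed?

Every event comes 33 days after the last (33, 33, 33, 33, 33).
Mar 6 2030 + 33 days = Apr 8 2030.
Apr 8 2030 + 33 days = May 11 2030.
May 11 2030 + 33 days = Jun 13 2030.
Jun 13 2030 + 33 days = Jul 16 2030.
Jul 16 2030 + 33 days = Aug 18 2030.
Aug 18 2030 + 33 days = Sep 20 2030.

Sep 20 2030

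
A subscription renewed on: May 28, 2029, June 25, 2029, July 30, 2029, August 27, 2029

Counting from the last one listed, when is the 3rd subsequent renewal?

November 26, 2029

All Mondays; the gaps (28, 35, 28) vary with month length.
This is the last Monday of each month.
September 2029 ends with Monday September 24, 2029.
Last Monday of October 2029: October 29, 2029.
Last Monday of November 2029: November 26, 2029.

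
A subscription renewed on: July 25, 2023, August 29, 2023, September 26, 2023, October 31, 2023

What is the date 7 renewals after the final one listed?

These are Tuesdays with 35, 28, 35-day gaps.
Each is the final Tuesday of its month — August 29, 2023 is past the 28th, so '4th Tuesday' doesn't fit.
Last Tuesday of November 2023: November 28, 2023.
December 2023 ends with Tuesday December 26, 2023.
Last Tuesday of January 2024: January 30, 2024.
February 2024 ends with Tuesday February 27, 2024.
March 2024 ends with Tuesday March 26, 2024.
April 2024 ends with Tuesday April 30, 2024.
Last Tuesday of May 2024: May 28, 2024.

May 28, 2024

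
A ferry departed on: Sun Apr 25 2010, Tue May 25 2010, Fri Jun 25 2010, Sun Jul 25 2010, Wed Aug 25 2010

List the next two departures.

Sat Sep 25 2010, Mon Oct 25 2010

The day-of-month is always 25 (30, 31, 30, 31 days between events).
So this recurs on the 25th of each month.
Next: September 2010 → Sat Sep 25 2010.
Next: October 2010 → Mon Oct 25 2010.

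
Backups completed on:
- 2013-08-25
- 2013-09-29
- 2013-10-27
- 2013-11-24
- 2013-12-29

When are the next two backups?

2014-01-26, 2014-02-23

These are Sundays with 35, 28, 28, 35-day gaps.
Each is the final Sunday of its month — 2013-09-29 is past the 28th, so '4th Sunday' doesn't fit.
January 2014 ends with Sunday 2014-01-26.
February 2014 ends with Sunday 2014-02-23.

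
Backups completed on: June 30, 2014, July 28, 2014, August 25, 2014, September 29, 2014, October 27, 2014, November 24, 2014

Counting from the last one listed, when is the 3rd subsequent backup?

February 23, 2015

Every date is a Monday; gaps 28, 28, 35, 28, 28 days.
Each is the last Monday of its month (at least one falls on the 29th or later, ruling out '4th Monday').
Last Monday of December 2014: December 29, 2014.
January 2015 ends with Monday January 26, 2015.
February 2015 ends with Monday February 23, 2015.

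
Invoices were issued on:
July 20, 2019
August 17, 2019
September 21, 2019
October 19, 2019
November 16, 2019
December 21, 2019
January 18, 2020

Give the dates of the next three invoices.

All dates are Saturdays, 28, 35, 28, 28, 35, 28 days apart.
Specifically, the 3rd Saturday of each month.
February 2020 — 3rd Saturday is February 15, 2020.
March 2020 — 3rd Saturday is March 21, 2020.
3rd Saturday of April 2020: April 18, 2020.

February 15, 2020; March 21, 2020; April 18, 2020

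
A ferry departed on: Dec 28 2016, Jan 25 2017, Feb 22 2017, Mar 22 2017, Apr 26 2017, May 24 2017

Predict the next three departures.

Jun 28 2017, Jul 26 2017, Aug 23 2017

Gaps: 28, 28, 28, 35, 28 days — a mix of 28 and 35. Every date is a Wednesday.
Each is the 4th Wednesday of its month.
4th Wednesday of June 2017: Jun 28 2017.
July 2017 — 4th Wednesday is Jul 26 2017.
4th Wednesday of August 2017: Aug 23 2017.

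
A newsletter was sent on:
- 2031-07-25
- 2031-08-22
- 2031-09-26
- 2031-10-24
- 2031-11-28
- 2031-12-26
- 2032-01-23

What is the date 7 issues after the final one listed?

These are Fridays at 28- or 35-day spacing (28, 35, 28, 35, 28, 28).
The pattern: 4th Friday of the month.
4th Friday of February 2032: 2032-02-27.
March 2032 — 4th Friday is 2032-03-26.
4th Friday of April 2032: 2032-04-23.
May 2032 — 4th Friday is 2032-05-28.
June 2032 — 4th Friday is 2032-06-25.
4th Friday of July 2032: 2032-07-23.
August 2032 — 4th Friday is 2032-08-27.

2032-08-27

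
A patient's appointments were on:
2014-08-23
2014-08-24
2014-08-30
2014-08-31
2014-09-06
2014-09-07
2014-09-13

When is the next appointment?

2014-09-14

The gap pattern 1, 6, 1, 6, 1, 6 repeats every 2 events.
These are the Saturdays and Sundays of each week.
The following Sunday is 2014-09-14.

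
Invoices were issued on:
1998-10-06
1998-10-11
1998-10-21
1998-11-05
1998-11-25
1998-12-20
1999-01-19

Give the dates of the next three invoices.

Intervals are 5, 10, 15, 20, 25, 30 days — an arithmetic progression with common difference 5.
Next gap: 35 days. 1999-01-19 + 35 days = 1999-02-23.
Next gap: 40 days. 1999-02-23 + 40 days = 1999-04-04.
Next gap: 45 days. 1999-04-04 + 45 days = 1999-05-19.

1999-02-23, 1999-04-04, 1999-05-19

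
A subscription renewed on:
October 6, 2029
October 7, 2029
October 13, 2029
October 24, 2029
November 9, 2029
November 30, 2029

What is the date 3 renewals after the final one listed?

March 3, 2030

Intervals are 1, 6, 11, 16, 21 days — an arithmetic progression with common difference 5.
Next gap: 26 days. November 30, 2029 + 26 days = December 26, 2029.
Next gap: 31 days. December 26, 2029 + 31 days = January 26, 2030.
Next gap: 36 days. January 26, 2030 + 36 days = March 3, 2030.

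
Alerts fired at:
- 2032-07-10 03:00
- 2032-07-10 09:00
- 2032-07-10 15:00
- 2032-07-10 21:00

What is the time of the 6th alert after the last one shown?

2032-07-12 09:00

The interval is a steady 6 hours (6, 6, 6).
2032-07-10 21:00 + 6 h = 2032-07-11 03:00.
2032-07-11 03:00 + 6 h = 2032-07-11 09:00.
2032-07-11 09:00 + 6 h = 2032-07-11 15:00.
2032-07-11 15:00 + 6 h = 2032-07-11 21:00.
2032-07-11 21:00 + 6 h = 2032-07-12 03:00.
2032-07-12 03:00 + 6 h = 2032-07-12 09:00.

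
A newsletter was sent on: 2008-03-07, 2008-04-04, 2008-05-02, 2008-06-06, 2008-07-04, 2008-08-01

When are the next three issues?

2008-09-05, 2008-10-03, 2008-11-07

All dates are Fridays, 28, 28, 35, 28, 28 days apart.
Specifically, the 1st Friday of each month.
September 2008 — 1st Friday is 2008-09-05.
October 2008 — 1st Friday is 2008-10-03.
November 2008 — 1st Friday is 2008-11-07.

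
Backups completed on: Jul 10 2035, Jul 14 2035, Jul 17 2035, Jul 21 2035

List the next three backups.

Jul 24 2035, Jul 28 2035, Jul 31 2035

The gap pattern 4, 3, 4 repeats every 2 events.
These are the Tuesdays and Saturdays of each week.
Next Tuesday: Jul 24 2035.
Next Saturday: Jul 28 2035.
Next Tuesday: Jul 31 2035.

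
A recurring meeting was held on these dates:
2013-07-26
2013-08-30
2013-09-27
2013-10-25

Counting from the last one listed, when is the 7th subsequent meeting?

All Fridays; the gaps (35, 28, 28) vary with month length.
This is the last Friday of each month.
Last Friday of November 2013: 2013-11-29.
Last Friday of December 2013: 2013-12-27.
Last Friday of January 2014: 2014-01-31.
February 2014 ends with Friday 2014-02-28.
Last Friday of March 2014: 2014-03-28.
April 2014 ends with Friday 2014-04-25.
May 2014 ends with Friday 2014-05-30.

2014-05-30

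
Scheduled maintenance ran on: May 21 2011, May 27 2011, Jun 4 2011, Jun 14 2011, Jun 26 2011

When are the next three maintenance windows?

Jul 10 2011, Jul 26 2011, Aug 13 2011

The spacing grows by 2 each time: 6, 8, 10, 12 days.
Next gap: 14 days. Jun 26 2011 + 14 days = Jul 10 2011.
Next gap: 16 days. Jul 10 2011 + 16 days = Jul 26 2011.
Next gap: 18 days. Jul 26 2011 + 18 days = Aug 13 2011.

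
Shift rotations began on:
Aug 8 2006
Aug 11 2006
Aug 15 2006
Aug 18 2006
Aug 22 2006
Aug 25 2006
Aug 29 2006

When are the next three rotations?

Sep 1 2006, Sep 5 2006, Sep 8 2006

Gaps: 3, 4, 3, 4, 3, 4 days — not constant, but cyclic with period 2.
The events fall on every Tuesday and Friday.
Next Friday: Sep 1 2006.
The following Tuesday is Sep 5 2006.
The following Friday is Sep 8 2006.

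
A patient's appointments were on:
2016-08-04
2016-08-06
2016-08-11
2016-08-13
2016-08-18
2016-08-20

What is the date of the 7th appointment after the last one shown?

2016-09-15

Every event lands on a Thursday or Saturday (gaps cycle 2, 5, 2, 5, 2).
So the schedule is: every Thursday and Saturday.
The following Thursday is 2016-08-25.
Next Saturday: 2016-08-27.
The following Thursday is 2016-09-01.
Next Saturday: 2016-09-03.
Next Thursday: 2016-09-08.
The following Saturday is 2016-09-10.
Next Thursday: 2016-09-15.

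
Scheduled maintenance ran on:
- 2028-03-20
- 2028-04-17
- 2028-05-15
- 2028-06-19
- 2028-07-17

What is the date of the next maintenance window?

2028-08-21

All dates are Mondays, 28, 28, 35, 28 days apart.
Specifically, the 3rd Monday of each month.
August 2028 — 3rd Monday is 2028-08-21.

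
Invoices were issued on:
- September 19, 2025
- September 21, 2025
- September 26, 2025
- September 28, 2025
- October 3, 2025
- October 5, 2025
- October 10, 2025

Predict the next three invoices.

October 12, 2025; October 17, 2025; October 19, 2025

The gap pattern 2, 5, 2, 5, 2, 5 repeats every 2 events.
These are the Fridays and Sundays of each week.
Next Sunday: October 12, 2025.
The following Friday is October 17, 2025.
The following Sunday is October 19, 2025.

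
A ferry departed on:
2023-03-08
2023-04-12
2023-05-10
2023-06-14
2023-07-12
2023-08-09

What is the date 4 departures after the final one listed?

2023-12-13

All dates are Wednesdays, 35, 28, 35, 28, 28 days apart.
Specifically, the 2nd Wednesday of each month.
2nd Wednesday of September 2023: 2023-09-13.
October 2023 — 2nd Wednesday is 2023-10-11.
2nd Wednesday of November 2023: 2023-11-08.
2nd Wednesday of December 2023: 2023-12-13.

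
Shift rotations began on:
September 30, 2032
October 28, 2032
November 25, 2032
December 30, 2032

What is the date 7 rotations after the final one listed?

July 28, 2033

These are Thursdays with 28, 28, 35-day gaps.
Each is the final Thursday of its month — September 30, 2032 is past the 28th, so '4th Thursday' doesn't fit.
January 2033 ends with Thursday January 27, 2033.
Last Thursday of February 2033: February 24, 2033.
Last Thursday of March 2033: March 31, 2033.
April 2033 ends with Thursday April 28, 2033.
Last Thursday of May 2033: May 26, 2033.
Last Thursday of June 2033: June 30, 2033.
July 2033 ends with Thursday July 28, 2033.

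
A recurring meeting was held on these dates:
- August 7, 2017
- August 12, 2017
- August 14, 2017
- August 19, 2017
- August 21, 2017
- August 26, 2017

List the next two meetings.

August 28, 2017; September 2, 2017

Every event lands on a Monday or Saturday (gaps cycle 5, 2, 5, 2, 5).
So the schedule is: every Monday and Saturday.
Next Monday: August 28, 2017.
The following Saturday is September 2, 2017.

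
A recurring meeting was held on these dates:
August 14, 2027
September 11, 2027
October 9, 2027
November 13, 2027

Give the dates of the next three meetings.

These are Saturdays at 28- or 35-day spacing (28, 28, 35).
The pattern: 2nd Saturday of the month.
December 2027 — 2nd Saturday is December 11, 2027.
January 2028 — 2nd Saturday is January 8, 2028.
February 2028 — 2nd Saturday is February 12, 2028.

December 11, 2027; January 8, 2028; February 12, 2028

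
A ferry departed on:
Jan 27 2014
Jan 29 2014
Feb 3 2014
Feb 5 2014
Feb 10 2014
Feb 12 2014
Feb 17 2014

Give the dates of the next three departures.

Every event lands on a Monday or Wednesday (gaps cycle 2, 5, 2, 5, 2, 5).
So the schedule is: every Monday and Wednesday.
The following Wednesday is Feb 19 2014.
Next Monday: Feb 24 2014.
The following Wednesday is Feb 26 2014.

Feb 19 2014, Feb 24 2014, Feb 26 2014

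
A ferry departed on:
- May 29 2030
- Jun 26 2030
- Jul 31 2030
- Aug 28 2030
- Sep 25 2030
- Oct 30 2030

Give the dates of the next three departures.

Every date is a Wednesday; gaps 28, 35, 28, 28, 35 days.
Each is the last Wednesday of its month (at least one falls on the 29th or later, ruling out '4th Wednesday').
November 2030 ends with Wednesday Nov 27 2030.
Last Wednesday of December 2030: Dec 25 2030.
January 2031 ends with Wednesday Jan 29 2031.

Nov 27 2030, Dec 25 2030, Jan 29 2031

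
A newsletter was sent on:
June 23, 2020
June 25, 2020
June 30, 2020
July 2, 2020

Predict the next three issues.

July 7, 2020; July 9, 2020; July 14, 2020

Gaps: 2, 5, 2 days — not constant, but cyclic with period 2.
The events fall on every Tuesday and Thursday.
Next Tuesday: July 7, 2020.
Next Thursday: July 9, 2020.
Next Tuesday: July 14, 2020.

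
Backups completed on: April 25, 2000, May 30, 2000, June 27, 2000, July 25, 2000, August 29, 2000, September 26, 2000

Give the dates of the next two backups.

October 31, 2000; November 28, 2000

Every date is a Tuesday; gaps 35, 28, 28, 35, 28 days.
Each is the last Tuesday of its month (at least one falls on the 29th or later, ruling out '4th Tuesday').
October 2000 ends with Tuesday October 31, 2000.
Last Tuesday of November 2000: November 28, 2000.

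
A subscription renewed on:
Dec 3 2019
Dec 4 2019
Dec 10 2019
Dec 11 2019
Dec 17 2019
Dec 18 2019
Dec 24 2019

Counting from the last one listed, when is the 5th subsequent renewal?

Jan 8 2020

Gaps: 1, 6, 1, 6, 1, 6 days — not constant, but cyclic with period 2.
The events fall on every Tuesday and Wednesday.
The following Wednesday is Dec 25 2019.
The following Tuesday is Dec 31 2019.
Next Wednesday: Jan 1 2020.
The following Tuesday is Jan 7 2020.
The following Wednesday is Jan 8 2020.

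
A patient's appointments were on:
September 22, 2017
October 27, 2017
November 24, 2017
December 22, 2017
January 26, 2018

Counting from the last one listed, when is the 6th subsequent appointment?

July 27, 2018

These are Fridays at 28- or 35-day spacing (35, 28, 28, 35).
The pattern: 4th Friday of the month.
February 2018 — 4th Friday is February 23, 2018.
4th Friday of March 2018: March 23, 2018.
April 2018 — 4th Friday is April 27, 2018.
4th Friday of May 2018: May 25, 2018.
4th Friday of June 2018: June 22, 2018.
4th Friday of July 2018: July 27, 2018.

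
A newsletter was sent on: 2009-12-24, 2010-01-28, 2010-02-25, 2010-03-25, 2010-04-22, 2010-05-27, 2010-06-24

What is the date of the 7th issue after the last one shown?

2011-01-27

These are Thursdays at 28- or 35-day spacing (35, 28, 28, 28, 35, 28).
The pattern: 4th Thursday of the month.
4th Thursday of July 2010: 2010-07-22.
August 2010 — 4th Thursday is 2010-08-26.
4th Thursday of September 2010: 2010-09-23.
October 2010 — 4th Thursday is 2010-10-28.
November 2010 — 4th Thursday is 2010-11-25.
December 2010 — 4th Thursday is 2010-12-23.
January 2011 — 4th Thursday is 2011-01-27.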